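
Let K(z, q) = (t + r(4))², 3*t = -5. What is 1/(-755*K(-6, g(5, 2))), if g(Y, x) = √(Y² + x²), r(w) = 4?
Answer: -9/36995 ≈ -0.00024328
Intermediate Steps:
t = -5/3 (t = (⅓)*(-5) = -5/3 ≈ -1.6667)
K(z, q) = 49/9 (K(z, q) = (-5/3 + 4)² = (7/3)² = 49/9)
1/(-755*K(-6, g(5, 2))) = 1/(-755*49/9) = 1/(-36995/9) = -9/36995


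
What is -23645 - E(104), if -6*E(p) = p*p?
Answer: -65527/3 ≈ -21842.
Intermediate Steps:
E(p) = -p**2/6 (E(p) = -p*p/6 = -p**2/6)
-23645 - E(104) = -23645 - (-1)*104**2/6 = -23645 - (-1)*10816/6 = -23645 - 1*(-5408/3) = -23645 + 5408/3 = -65527/3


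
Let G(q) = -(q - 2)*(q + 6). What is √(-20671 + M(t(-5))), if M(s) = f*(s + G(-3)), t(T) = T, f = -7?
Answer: I*√20741 ≈ 144.02*I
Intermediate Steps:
G(q) = -(-2 + q)*(6 + q)
M(s) = -105 - 7*s (M(s) = -7*(s + (12 - 1*(-3)² - 4*(-3))) = -7*(s + (12 - 1*9 + 12)) = -7*(s + (12 - 9 + 12)) = -7*(s + 15) = -7*(15 + s) = -105 - 7*s)
√(-20671 + M(t(-5))) = √(-20671 + (-105 - 7*(-5))) = √(-20671 + (-105 + 35)) = √(-20671 - 70) = √(-20741) = I*√20741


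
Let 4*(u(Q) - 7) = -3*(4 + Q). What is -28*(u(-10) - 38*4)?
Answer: 3934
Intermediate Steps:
u(Q) = 4 - 3*Q/4 (u(Q) = 7 + (-3*(4 + Q))/4 = 7 + (-12 - 3*Q)/4 = 7 + (-3 - 3*Q/4) = 4 - 3*Q/4)
-28*(u(-10) - 38*4) = -28*((4 - ¾*(-10)) - 38*4) = -28*((4 + 15/2) - 152) = -28*(23/2 - 152) = -28*(-281/2) = 3934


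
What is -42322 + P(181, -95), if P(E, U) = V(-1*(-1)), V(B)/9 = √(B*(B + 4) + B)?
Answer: -42322 + 9*√6 ≈ -42300.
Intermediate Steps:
V(B) = 9*√(B + B*(4 + B)) (V(B) = 9*√(B*(B + 4) + B) = 9*√(B*(4 + B) + B) = 9*√(B + B*(4 + B)))
P(E, U) = 9*√6 (P(E, U) = 9*√((-1*(-1))*(5 - 1*(-1))) = 9*√(1*(5 + 1)) = 9*√(1*6) = 9*√6)
-42322 + P(181, -95) = -42322 + 9*√6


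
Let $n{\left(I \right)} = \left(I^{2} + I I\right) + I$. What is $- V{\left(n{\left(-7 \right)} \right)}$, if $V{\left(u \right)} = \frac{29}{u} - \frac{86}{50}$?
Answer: $\frac{3188}{2275} \approx 1.4013$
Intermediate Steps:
$n{\left(I \right)} = I + 2 I^{2}$ ($n{\left(I \right)} = \left(I^{2} + I^{2}\right) + I = 2 I^{2} + I = I + 2 I^{2}$)
$V{\left(u \right)} = - \frac{43}{25} + \frac{29}{u}$ ($V{\left(u \right)} = \frac{29}{u} - \frac{43}{25} = - \frac{43}{25} + \frac{29}{u}$)
$- V{\left(n{\left(-7 \right)} \right)} = - (- \frac{43}{25} + \frac{29}{\left(-7\right) \left(1 + 2 \left(-7\right)\right)}) = - (- \frac{43}{25} + \frac{29}{\left(-7\right) \left(1 - 14\right)}) = - (- \frac{43}{25} + \frac{29}{\left(-7\right) \left(-13\right)}) = - (- \frac{43}{25} + \frac{29}{91}) = \left(-1\right) \left(- \frac{3188}{2275}\right) = \frac{3188}{2275}$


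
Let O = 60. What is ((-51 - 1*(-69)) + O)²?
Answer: 6084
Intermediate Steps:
((-51 - 1*(-69)) + O)² = ((-51 - 1*(-69)) + 60)² = ((-51 + 69) + 60)² = (18 + 60)² = 78² = 6084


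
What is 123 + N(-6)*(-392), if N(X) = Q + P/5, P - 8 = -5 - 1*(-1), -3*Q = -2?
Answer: -6779/15 ≈ -451.93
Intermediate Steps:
Q = ⅔ (Q = -⅓*(-2) = ⅔ ≈ 0.66667)
P = 4 (P = 8 + (-5 - 1*(-1)) = 8 + (-5 + 1) = 8 - 4 = 4)
N(X) = 22/15 (N(X) = ⅔ + 4/5 = ⅔ + 4*(⅕) = ⅔ + ⅘ = 22/15)
123 + N(-6)*(-392) = 123 + (22/15)*(-392) = 123 - 8624/15 = -6779/15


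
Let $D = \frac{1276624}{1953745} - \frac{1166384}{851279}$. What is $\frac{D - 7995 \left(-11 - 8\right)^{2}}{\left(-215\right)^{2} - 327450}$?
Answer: $\frac{4800269023882757709}{467728383219472375} \approx 10.263$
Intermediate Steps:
$D = - \frac{1192053705984}{1663182089855}$ ($D = 1276624 \cdot \frac{1}{1953745} - \frac{1166384}{851279} = \frac{1276624}{1953745} - \frac{1166384}{851279} = - \frac{1192053705984}{1663182089855} \approx -0.71673$)
$\frac{D - 7995 \left(-11 - 8\right)^{2}}{\left(-215\right)^{2} - 327450} = \frac{- \frac{1192053705984}{1663182089855} - 7995 \left(-11 - 8\right)^{2}}{\left(-215\right)^{2} - 327450} = \frac{- \frac{1192053705984}{1663182089855} - 7995 \left(-19\right)^{2}}{46225 + \left(-549153 + 221703\right)} = \frac{- \frac{1192053705984}{1663182089855} - 2886195}{46225 - 327450} = \frac{- \frac{1192053705984}{1663182089855} - 2886195}{-281225} = \left(- \frac{4800269023882757709}{1663182089855}\right) \left(- \frac{1}{281225}\right) = \frac{4800269023882757709}{467728383219472375}$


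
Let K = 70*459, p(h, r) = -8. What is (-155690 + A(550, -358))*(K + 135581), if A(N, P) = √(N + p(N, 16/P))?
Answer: -26110925590 + 167711*√542 ≈ -2.6107e+10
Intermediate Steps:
A(N, P) = √(-8 + N) (A(N, P) = √(N - 8) = √(-8 + N))
K = 32130
(-155690 + A(550, -358))*(K + 135581) = (-155690 + √(-8 + 550))*(32130 + 135581) = (-155690 + √542)*167711 = -26110925590 + 167711*√542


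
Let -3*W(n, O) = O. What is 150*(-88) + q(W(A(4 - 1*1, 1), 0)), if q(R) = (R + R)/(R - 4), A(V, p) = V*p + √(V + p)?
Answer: -13200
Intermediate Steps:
A(V, p) = √(V + p) + V*p
W(n, O) = -O/3
q(R) = 2*R/(-4 + R) (q(R) = (2*R)/(-4 + R) = 2*R/(-4 + R))
150*(-88) + q(W(A(4 - 1*1, 1), 0)) = 150*(-88) + 2*(-⅓*0)/(-4 - ⅓*0) = -13200 + 2*0/(-4 + 0) = -13200 + 2*0/(-4) = -13200 + 2*0*(-¼) = -13200 + 0 = -13200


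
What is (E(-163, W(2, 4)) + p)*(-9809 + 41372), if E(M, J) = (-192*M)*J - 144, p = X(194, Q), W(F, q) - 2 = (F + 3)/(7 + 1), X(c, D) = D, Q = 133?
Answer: 2592616383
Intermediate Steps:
W(F, q) = 19/8 + F/8 (W(F, q) = 2 + (F + 3)/(7 + 1) = 2 + (3 + F)/8 = 2 + (3 + F)*(⅛) = 2 + (3/8 + F/8) = 19/8 + F/8)
p = 133
E(M, J) = -144 - 192*J*M (E(M, J) = -192*J*M - 144 = -144 - 192*J*M)
(E(-163, W(2, 4)) + p)*(-9809 + 41372) = ((-144 - 192*(19/8 + (⅛)*2)*(-163)) + 133)*(-9809 + 41372) = ((-144 - 192*(19/8 + ¼)*(-163)) + 133)*31563 = ((-144 - 192*21/8*(-163)) + 133)*31563 = ((-144 + 82152) + 133)*31563 = (82008 + 133)*31563 = 82141*31563 = 2592616383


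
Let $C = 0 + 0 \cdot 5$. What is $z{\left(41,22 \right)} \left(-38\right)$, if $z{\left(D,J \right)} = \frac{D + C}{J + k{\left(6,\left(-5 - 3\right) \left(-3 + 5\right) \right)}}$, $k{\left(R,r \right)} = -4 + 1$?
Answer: $-82$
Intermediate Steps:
$C = 0$ ($C = 0 + 0 = 0$)
$k{\left(R,r \right)} = -3$
$z{\left(D,J \right)} = \frac{D}{-3 + J}$ ($z{\left(D,J \right)} = \frac{D + 0}{J - 3} = \frac{D}{-3 + J}$)
$z{\left(41,22 \right)} \left(-38\right) = \frac{41}{-3 + 22} \left(-38\right) = \frac{41}{19} \left(-38\right) = -82$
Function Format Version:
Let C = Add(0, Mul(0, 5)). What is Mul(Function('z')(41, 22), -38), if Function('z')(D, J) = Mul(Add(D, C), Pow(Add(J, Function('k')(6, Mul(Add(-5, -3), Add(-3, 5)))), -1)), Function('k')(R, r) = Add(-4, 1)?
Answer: -82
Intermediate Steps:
C = 0 (C = Add(0, 0) = 0)
Function('k')(R, r) = -3
Function('z')(D, J) = Mul(D, Pow(Add(-3, J), -1)) (Function('z')(D, J) = Mul(Add(D, 0), Pow(Add(J, -3), -1)) = Mul(D, Pow(Add(-3, J), -1)))
Mul(Function('z')(41, 22), -38) = Mul(Mul(41, Pow(Add(-3, 22), -1)), -38) = Mul(Mul(41, Pow(19, -1)), -38) = Mul(Mul(41, Rational(1, 19)), -38) = Mul(Rational(41, 19), -38) = -82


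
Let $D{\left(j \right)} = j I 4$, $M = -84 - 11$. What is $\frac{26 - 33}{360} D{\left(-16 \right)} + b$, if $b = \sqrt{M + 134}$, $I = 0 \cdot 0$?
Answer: $\sqrt{39} \approx 6.245$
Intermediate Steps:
$I = 0$
$M = -95$ ($M = -84 - 11 = -95$)
$D{\left(j \right)} = 0$ ($D{\left(j \right)} = j 0 \cdot 4 = 0 \cdot 4 = 0$)
$b = \sqrt{39}$ ($b = \sqrt{-95 + 134} = \sqrt{39} \approx 6.245$)
$\frac{26 - 33}{360} D{\left(-16 \right)} + b = \frac{26 - 33}{360} \cdot 0 + \sqrt{39} = \left(26 - 33\right) \frac{1}{360} \cdot 0 + \sqrt{39} = \left(-7\right) \frac{1}{360} \cdot 0 + \sqrt{39} = \left(- \frac{7}{360}\right) 0 + \sqrt{39} = 0 + \sqrt{39} = \sqrt{39}$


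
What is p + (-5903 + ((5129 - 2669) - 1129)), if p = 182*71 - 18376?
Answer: -10026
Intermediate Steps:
p = -5454 (p = 12922 - 18376 = -5454)
p + (-5903 + ((5129 - 2669) - 1129)) = -5454 + (-5903 + ((5129 - 2669) - 1129)) = -5454 + (-5903 + (2460 - 1129)) = -5454 + (-5903 + 1331) = -5454 - 4572 = -10026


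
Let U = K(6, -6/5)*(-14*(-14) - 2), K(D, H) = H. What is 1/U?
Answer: -5/1164 ≈ -0.0042955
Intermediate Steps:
U = -1164/5 (U = (-6/5)*(-14*(-14) - 2) = (-6*⅕)*(196 - 2) = -6/5*194 = -1164/5 ≈ -232.80)
1/U = 1/(-1164/5) = -5/1164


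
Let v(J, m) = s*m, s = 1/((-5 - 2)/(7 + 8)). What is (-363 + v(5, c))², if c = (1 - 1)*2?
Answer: 131769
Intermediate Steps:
s = -15/7 (s = 1/(-7/15) = -15/7 ≈ -2.1429)
c = 0 (c = 0*2 = 0)
v(J, m) = -15*m/7
(-363 + v(5, c))² = (-363 - 15/7*0)² = (-363 + 0)² = (-363)² = 131769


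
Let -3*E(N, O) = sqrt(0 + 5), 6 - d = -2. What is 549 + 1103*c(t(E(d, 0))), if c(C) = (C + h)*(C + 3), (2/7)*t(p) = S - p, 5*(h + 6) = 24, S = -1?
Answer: 479141/45 - 100373*sqrt(5)/15 ≈ -4315.1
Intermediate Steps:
d = 8 (d = 6 - 1*(-2) = 6 + 2 = 8)
E(N, O) = -sqrt(5)/3 (E(N, O) = -sqrt(0 + 5)/3 = -sqrt(5)/3)
h = -6/5 (h = -6 + (1/5)*24 = -6 + 24/5 = -6/5 ≈ -1.2000)
t(p) = -7/2 - 7*p/2 (t(p) = 7*(-1 - p)/2 = -7/2 - 7*p/2)
c(C) = (3 + C)*(-6/5 + C) (c(C) = (C - 6/5)*(C + 3) = (-6/5 + C)*(3 + C) = (3 + C)*(-6/5 + C))
549 + 1103*c(t(E(d, 0))) = 549 + 1103*(-18/5 + (-7/2 - (-7)*sqrt(5)/6)**2 + 9*(-7/2 - (-7)*sqrt(5)/6)/5) = 549 + 1103*(-18/5 + (-7/2 + 7*sqrt(5)/6)**2 + 9*(-7/2 + 7*sqrt(5)/6)/5) = 549 + 1103*(-18/5 + (-7/2 + 7*sqrt(5)/6)**2 + (-63/10 + 21*sqrt(5)/10)) = 549 + 1103*(-99/10 + (-7/2 + 7*sqrt(5)/6)**2 + 21*sqrt(5)/10) = 549 + (-109197/10 + 1103*(-7/2 + 7*sqrt(5)/6)**2 + 23163*sqrt(5)/10) = -103707/10 + 1103*(-7/2 + 7*sqrt(5)/6)**2 + 23163*sqrt(5)/10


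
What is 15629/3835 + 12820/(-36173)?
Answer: 516183117/138723455 ≈ 3.7210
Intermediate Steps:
15629/3835 + 12820/(-36173) = 15629*(1/3835) + 12820*(-1/36173) = 15629/3835 - 12820/36173 = 516183117/138723455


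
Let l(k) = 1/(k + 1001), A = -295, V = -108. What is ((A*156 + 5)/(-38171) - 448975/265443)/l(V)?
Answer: -231402858760/533274987 ≈ -433.93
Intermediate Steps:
l(k) = 1/(1001 + k)
((A*156 + 5)/(-38171) - 448975/265443)/l(V) = ((-295*156 + 5)/(-38171) - 448975/265443)/(1/(1001 - 108)) = ((-46020 + 5)*(-1/38171) - 448975*1/265443)/(1/893) = (-46015*(-1/38171) - 448975/265443)/(1/893) = (46015/38171 - 448975/265443)*893 = -4923465080/10132224753*893 = -231402858760/533274987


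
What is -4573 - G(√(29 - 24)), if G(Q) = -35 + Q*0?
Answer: -4538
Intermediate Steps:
G(Q) = -35 (G(Q) = -35 + 0 = -35)
-4573 - G(√(29 - 24)) = -4573 - 1*(-35) = -4573 + 35 = -4538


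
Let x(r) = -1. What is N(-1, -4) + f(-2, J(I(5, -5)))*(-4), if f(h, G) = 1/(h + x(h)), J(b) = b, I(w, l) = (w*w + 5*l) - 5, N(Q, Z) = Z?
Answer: -8/3 ≈ -2.6667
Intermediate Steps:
I(w, l) = -5 + w² + 5*l (I(w, l) = (w² + 5*l) - 5 = -5 + w² + 5*l)
f(h, G) = 1/(-1 + h) (f(h, G) = 1/(h - 1) = 1/(-1 + h))
N(-1, -4) + f(-2, J(I(5, -5)))*(-4) = -4 - 4/(-1 - 2) = -4 - 4/(-3) = -4 - ⅓*(-4) = -4 + 4/3 = -8/3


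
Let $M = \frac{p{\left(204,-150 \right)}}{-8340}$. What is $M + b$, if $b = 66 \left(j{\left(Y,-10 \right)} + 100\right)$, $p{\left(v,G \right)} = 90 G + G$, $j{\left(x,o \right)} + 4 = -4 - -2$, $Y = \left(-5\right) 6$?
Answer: $\frac{1725167}{278} \approx 6205.6$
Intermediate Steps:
$Y = -30$
$j{\left(x,o \right)} = -6$ ($j{\left(x,o \right)} = -4 - 2 = -6$)
$p{\left(v,G \right)} = 91 G$
$M = \frac{455}{278}$ ($M = \frac{91 \left(-150\right)}{-8340} = \left(-13650\right) \left(- \frac{1}{8340}\right) = \frac{455}{278} \approx 1.6367$)
$b = 6204$ ($b = 66 \left(-6 + 100\right) = 66 \cdot 94 = 6204$)
$M + b = \frac{455}{278} + 6204 = \frac{1725167}{278}$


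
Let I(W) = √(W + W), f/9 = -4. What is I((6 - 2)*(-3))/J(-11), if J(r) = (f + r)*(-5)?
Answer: 2*I*√6/235 ≈ 0.020847*I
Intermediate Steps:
f = -36 (f = 9*(-4) = -36)
I(W) = √2*√W (I(W) = √(2*W) = √2*√W)
J(r) = 180 - 5*r (J(r) = (-36 + r)*(-5) = 180 - 5*r)
I((6 - 2)*(-3))/J(-11) = (√2*√((6 - 2)*(-3)))/(180 - 5*(-11)) = (√2*√(4*(-3)))/(180 + 55) = (√2*√(-12))/235 = (√2*(2*I*√3))*(1/235) = (2*I*√6)*(1/235) = 2*I*√6/235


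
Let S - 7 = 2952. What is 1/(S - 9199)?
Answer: -1/6240 ≈ -0.00016026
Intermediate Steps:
S = 2959 (S = 7 + 2952 = 2959)
1/(S - 9199) = 1/(2959 - 9199) = 1/(-6240) = -1/6240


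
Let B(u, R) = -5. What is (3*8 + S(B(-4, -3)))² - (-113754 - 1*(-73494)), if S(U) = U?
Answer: 40621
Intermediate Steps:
(3*8 + S(B(-4, -3)))² - (-113754 - 1*(-73494)) = (3*8 - 5)² - (-113754 - 1*(-73494)) = (24 - 5)² - (-113754 + 73494) = 19² - 1*(-40260) = 361 + 40260 = 40621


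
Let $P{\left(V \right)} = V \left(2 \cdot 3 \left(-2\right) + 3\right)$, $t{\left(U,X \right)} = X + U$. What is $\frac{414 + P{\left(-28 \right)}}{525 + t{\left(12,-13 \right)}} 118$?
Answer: $\frac{19647}{131} \approx 149.98$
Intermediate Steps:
$t{\left(U,X \right)} = U + X$
$P{\left(V \right)} = - 9 V$ ($P{\left(V \right)} = V \left(6 \left(-2\right) + 3\right) = V \left(-12 + 3\right) = V \left(-9\right) = - 9 V$)
$\frac{414 + P{\left(-28 \right)}}{525 + t{\left(12,-13 \right)}} 118 = \frac{414 - -252}{525 + \left(12 - 13\right)} 118 = \frac{414 + 252}{525 - 1} \cdot 118 = \frac{666}{524} \cdot 118 = 666 \cdot \frac{1}{524} \cdot 118 = \frac{333}{262} \cdot 118 = \frac{19647}{131}$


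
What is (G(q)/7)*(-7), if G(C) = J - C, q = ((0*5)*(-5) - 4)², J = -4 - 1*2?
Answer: 22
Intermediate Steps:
J = -6 (J = -4 - 2 = -6)
q = 16 (q = (0*(-5) - 4)² = (0 - 4)² = (-4)² = 16)
G(C) = -6 - C
(G(q)/7)*(-7) = ((-6 - 1*16)/7)*(-7) = ((-6 - 16)*(⅐))*(-7) = -22*⅐*(-7) = -22/7*(-7) = 22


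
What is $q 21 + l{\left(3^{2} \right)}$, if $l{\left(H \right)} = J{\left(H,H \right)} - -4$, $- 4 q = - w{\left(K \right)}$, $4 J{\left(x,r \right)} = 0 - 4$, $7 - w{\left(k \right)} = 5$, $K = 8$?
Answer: $\frac{27}{2} \approx 13.5$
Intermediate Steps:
$w{\left(k \right)} = 2$ ($w{\left(k \right)} = 7 - 5 = 2$)
$J{\left(x,r \right)} = -1$ ($J{\left(x,r \right)} = \frac{0 - 4}{4} = \frac{1}{4} \left(-4\right) = -1$)
$q = \frac{1}{2}$ ($q = - \frac{\left(-1\right) 2}{4} = \left(- \frac{1}{4}\right) \left(-2\right) = \frac{1}{2} \approx 0.5$)
$l{\left(H \right)} = 3$ ($l{\left(H \right)} = -1 - -4 = -1 + 4 = 3$)
$q 21 + l{\left(3^{2} \right)} = \frac{1}{2} \cdot 21 + 3 = \frac{21}{2} + 3 = \frac{27}{2}$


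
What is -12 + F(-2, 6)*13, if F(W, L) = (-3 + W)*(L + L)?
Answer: -792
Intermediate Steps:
F(W, L) = 2*L*(-3 + W) (F(W, L) = (-3 + W)*(2*L) = 2*L*(-3 + W))
-12 + F(-2, 6)*13 = -12 + (2*6*(-3 - 2))*13 = -12 + (2*6*(-5))*13 = -12 - 60*13 = -12 - 780 = -792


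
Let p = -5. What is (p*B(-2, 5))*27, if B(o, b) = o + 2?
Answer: 0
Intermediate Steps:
B(o, b) = 2 + o
(p*B(-2, 5))*27 = -5*(2 - 2)*27 = -5*0*27 = 0*27 = 0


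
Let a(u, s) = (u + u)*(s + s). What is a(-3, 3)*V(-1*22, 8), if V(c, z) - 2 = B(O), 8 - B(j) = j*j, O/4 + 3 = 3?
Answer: -360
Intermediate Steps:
O = 0 (O = -12 + 4*3 = -12 + 12 = 0)
a(u, s) = 4*s*u (a(u, s) = (2*u)*(2*s) = 4*s*u)
B(j) = 8 - j² (B(j) = 8 - j*j = 8 - j²)
V(c, z) = 10 (V(c, z) = 2 + (8 - 1*0²) = 2 + (8 - 1*0) = 2 + (8 + 0) = 2 + 8 = 10)
a(-3, 3)*V(-1*22, 8) = (4*3*(-3))*10 = -36*10 = -360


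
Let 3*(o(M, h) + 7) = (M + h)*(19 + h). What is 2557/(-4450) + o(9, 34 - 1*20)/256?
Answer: 110027/284800 ≈ 0.38633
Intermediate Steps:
o(M, h) = -7 + (19 + h)*(M + h)/3 (o(M, h) = -7 + ((M + h)*(19 + h))/3 = -7 + ((19 + h)*(M + h))/3 = -7 + (19 + h)*(M + h)/3)
2557/(-4450) + o(9, 34 - 1*20)/256 = 2557/(-4450) + (-7 + (34 - 1*20)²/3 + (19/3)*9 + 19*(34 - 1*20)/3 + (⅓)*9*(34 - 1*20))/256 = 2557*(-1/4450) + (-7 + (34 - 20)²/3 + 57 + 19*(34 - 20)/3 + (⅓)*9*(34 - 20))*(1/256) = -2557/4450 + (-7 + (⅓)*14² + 57 + (19/3)*14 + (⅓)*9*14)*(1/256) = -2557/4450 + (-7 + (⅓)*196 + 57 + 266/3 + 42)*(1/256) = -2557/4450 + (-7 + 196/3 + 57 + 266/3 + 42)*(1/256) = -2557/4450 + 246*(1/256) = -2557/4450 + 123/128 = 110027/284800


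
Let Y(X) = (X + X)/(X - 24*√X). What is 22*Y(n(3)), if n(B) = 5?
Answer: -220/571 - 1056*√5/571 ≈ -4.5206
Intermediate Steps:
Y(X) = 2*X/(X - 24*√X) (Y(X) = (2*X)/(X - 24*√X) = 2*X/(X - 24*√X))
22*Y(n(3)) = 22*(2*5/(5 - 24*√5)) = 22*(10/(5 - 24*√5)) = 220/(5 - 24*√5)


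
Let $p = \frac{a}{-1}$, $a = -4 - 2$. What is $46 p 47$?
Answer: $12972$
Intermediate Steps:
$a = -6$
$p = 6$ ($p = - \frac{6}{-1} = \left(-6\right) \left(-1\right) = 6$)
$46 p 47 = 46 \cdot 6 \cdot 47 = 276 \cdot 47 = 12972$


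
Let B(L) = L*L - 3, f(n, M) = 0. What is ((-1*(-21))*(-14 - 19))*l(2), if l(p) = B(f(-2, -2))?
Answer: 2079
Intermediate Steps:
B(L) = -3 + L² (B(L) = L² - 3 = -3 + L²)
l(p) = -3 (l(p) = -3 + 0² = -3 + 0 = -3)
((-1*(-21))*(-14 - 19))*l(2) = ((-1*(-21))*(-14 - 19))*(-3) = (21*(-33))*(-3) = -693*(-3) = 2079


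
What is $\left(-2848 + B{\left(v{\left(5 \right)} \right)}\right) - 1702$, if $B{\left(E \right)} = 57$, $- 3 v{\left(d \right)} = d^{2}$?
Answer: $-4493$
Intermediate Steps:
$v{\left(d \right)} = - \frac{d^{2}}{3}$
$\left(-2848 + B{\left(v{\left(5 \right)} \right)}\right) - 1702 = \left(-2848 + 57\right) - 1702 = -2791 - 1702 = -4493$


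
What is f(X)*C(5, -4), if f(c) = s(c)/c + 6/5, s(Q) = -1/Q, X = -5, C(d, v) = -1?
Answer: -29/25 ≈ -1.1600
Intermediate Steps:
f(c) = 6/5 - 1/c**2 (f(c) = (-1/c)/c + 6/5 = -1/c**2 + 6*(1/5) = -1/c**2 + 6/5 = 6/5 - 1/c**2)
f(X)*C(5, -4) = (6/5 - 1/(-5)**2)*(-1) = (6/5 - 1*1/25)*(-1) = (6/5 - 1/25)*(-1) = (29/25)*(-1) = -29/25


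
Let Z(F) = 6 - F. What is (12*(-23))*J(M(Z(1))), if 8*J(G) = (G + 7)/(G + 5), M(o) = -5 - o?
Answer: -207/10 ≈ -20.700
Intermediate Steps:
J(G) = (7 + G)/(8*(5 + G)) (J(G) = ((G + 7)/(G + 5))/8 = ((7 + G)/(5 + G))/8 = (7 + G)/(8*(5 + G)))
(12*(-23))*J(M(Z(1))) = (12*(-23))*((7 + (-5 - (6 - 1*1)))/(8*(5 + (-5 - (6 - 1*1))))) = -69*(7 + (-5 - (6 - 1)))/(2*(5 + (-5 - (6 - 1)))) = -69*(7 + (-5 - 1*5))/(2*(5 + (-5 - 1*5))) = -69*(7 + (-5 - 5))/(2*(5 + (-5 - 5))) = -69*(7 - 10)/(2*(5 - 10)) = -69*(-3)/(2*(-5)) = -69*(-1)*(-3)/(2*5) = -276*3/40 = -207/10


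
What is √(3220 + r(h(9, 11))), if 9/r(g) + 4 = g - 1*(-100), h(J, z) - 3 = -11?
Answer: √6234118/44 ≈ 56.746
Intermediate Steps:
h(J, z) = -8 (h(J, z) = 3 - 11 = -8)
r(g) = 9/(96 + g) (r(g) = 9/(-4 + (g - 1*(-100))) = 9/(-4 + (g + 100)) = 9/(-4 + (100 + g)) = 9/(96 + g))
√(3220 + r(h(9, 11))) = √(3220 + 9/(96 - 8)) = √(3220 + 9/88) = √(283369/88) = √6234118/44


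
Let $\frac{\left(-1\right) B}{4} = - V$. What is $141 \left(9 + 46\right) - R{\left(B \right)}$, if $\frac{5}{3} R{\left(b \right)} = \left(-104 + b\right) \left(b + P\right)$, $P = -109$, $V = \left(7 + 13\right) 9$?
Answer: $- \frac{1090353}{5} \approx -2.1807 \cdot 10^{5}$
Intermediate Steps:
$V = 180$ ($V = 20 \cdot 9 = 180$)
$B = 720$ ($B = - 4 \left(\left(-1\right) 180\right) = \left(-4\right) \left(-180\right) = 720$)
$R{\left(b \right)} = \frac{3 \left(-109 + b\right) \left(-104 + b\right)}{5}$ ($R{\left(b \right)} = \frac{3 \left(-104 + b\right) \left(b - 109\right)}{5} = \frac{3 \left(-104 + b\right) \left(-109 + b\right)}{5} = \frac{3 \left(-109 + b\right) \left(-104 + b\right)}{5}$)
$141 \left(9 + 46\right) - R{\left(B \right)} = 141 \left(9 + 46\right) - \left(\frac{34008}{5} - 92016 + \frac{3 \cdot 720^{2}}{5}\right) = 141 \cdot 55 - \left(\frac{34008}{5} - 92016 + \frac{3}{5} \cdot 518400\right) = 7755 - \left(\frac{34008}{5} - 92016 + 311040\right) = 7755 - \frac{1129128}{5} = - \frac{1090353}{5}$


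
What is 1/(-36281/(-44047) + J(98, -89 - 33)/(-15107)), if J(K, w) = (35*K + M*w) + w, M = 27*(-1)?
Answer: 665418029/257298773 ≈ 2.5862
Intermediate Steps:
M = -27
J(K, w) = -26*w + 35*K (J(K, w) = (35*K - 27*w) + w = (-27*w + 35*K) + w = -26*w + 35*K)
1/(-36281/(-44047) + J(98, -89 - 33)/(-15107)) = 1/(-36281/(-44047) + (-26*(-89 - 33) + 35*98)/(-15107)) = 1/(-36281*(-1/44047) + (-26*(-122) + 3430)*(-1/15107)) = 1/(36281/44047 + (3172 + 3430)*(-1/15107)) = 1/(36281/44047 + 6602*(-1/15107)) = 1/(36281/44047 - 6602/15107) = 1/(257298773/665418029) = 665418029/257298773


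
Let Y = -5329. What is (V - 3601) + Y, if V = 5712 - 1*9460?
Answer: -12678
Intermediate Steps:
V = -3748 (V = 5712 - 9460 = -3748)
(V - 3601) + Y = (-3748 - 3601) - 5329 = -7349 - 5329 = -12678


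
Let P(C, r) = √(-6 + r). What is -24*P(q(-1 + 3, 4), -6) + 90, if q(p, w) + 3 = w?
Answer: 90 - 48*I*√3 ≈ 90.0 - 83.138*I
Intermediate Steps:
q(p, w) = -3 + w
-24*P(q(-1 + 3, 4), -6) + 90 = -24*√(-6 - 6) + 90 = -48*I*√3 + 90 = 90 - 48*I*√3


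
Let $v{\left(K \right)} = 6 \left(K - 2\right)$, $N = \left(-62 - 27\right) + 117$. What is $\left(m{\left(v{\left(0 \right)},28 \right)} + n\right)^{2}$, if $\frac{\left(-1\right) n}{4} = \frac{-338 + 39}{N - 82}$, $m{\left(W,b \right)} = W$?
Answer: $\frac{850084}{729} \approx 1166.1$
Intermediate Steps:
$N = 28$ ($N = -89 + 117 = 28$)
$v{\left(K \right)} = -12 + 6 K$ ($v{\left(K \right)} = 6 \left(-2 + K\right) = -12 + 6 K$)
$n = - \frac{598}{27}$ ($n = - 4 \frac{-338 + 39}{28 - 82} = - 4 \left(- \frac{299}{-54}\right) = - 4 \left(\left(-299\right) \left(- \frac{1}{54}\right)\right) = \left(-4\right) \frac{299}{54} = - \frac{598}{27} \approx -22.148$)
$\left(m{\left(v{\left(0 \right)},28 \right)} + n\right)^{2} = \left(\left(-12 + 6 \cdot 0\right) - \frac{598}{27}\right)^{2} = \left(\left(-12 + 0\right) - \frac{598}{27}\right)^{2} = \left(-12 - \frac{598}{27}\right)^{2} = \left(- \frac{922}{27}\right)^{2} = \frac{850084}{729}$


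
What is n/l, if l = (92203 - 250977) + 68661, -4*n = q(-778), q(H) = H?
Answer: -389/180226 ≈ -0.0021584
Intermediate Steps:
n = 389/2 (n = -¼*(-778) = 389/2 ≈ 194.50)
l = -90113 (l = -158774 + 68661 = -90113)
n/l = (389/2)/(-90113) = (389/2)*(-1/90113) = -389/180226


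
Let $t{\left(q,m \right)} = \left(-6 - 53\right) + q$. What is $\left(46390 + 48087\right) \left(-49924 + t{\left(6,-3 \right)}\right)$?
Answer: $-4721677029$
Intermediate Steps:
$t{\left(q,m \right)} = -59 + q$
$\left(46390 + 48087\right) \left(-49924 + t{\left(6,-3 \right)}\right) = \left(46390 + 48087\right) \left(-49924 + \left(-59 + 6\right)\right) = 94477 \left(-49924 - 53\right) = 94477 \left(-49977\right) = -4721677029$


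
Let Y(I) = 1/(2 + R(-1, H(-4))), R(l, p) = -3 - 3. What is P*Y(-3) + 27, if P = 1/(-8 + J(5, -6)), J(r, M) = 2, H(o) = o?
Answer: 649/24 ≈ 27.042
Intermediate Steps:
R(l, p) = -6
Y(I) = -1/4 (Y(I) = 1/(2 - 6) = 1/(-4) = -1/4)
P = -1/6 (P = 1/(-8 + 2) = 1/(-6) = -1/6 ≈ -0.16667)
P*Y(-3) + 27 = -1/6*(-1/4) + 27 = 1/24 + 27 = 649/24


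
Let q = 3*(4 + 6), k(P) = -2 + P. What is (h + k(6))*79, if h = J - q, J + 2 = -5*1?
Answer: -2607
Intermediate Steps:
J = -7 (J = -2 - 5*1 = -2 - 5 = -7)
q = 30 (q = 3*10 = 30)
h = -37 (h = -7 - 1*30 = -7 - 30 = -37)
(h + k(6))*79 = (-37 + (-2 + 6))*79 = (-37 + 4)*79 = -33*79 = -2607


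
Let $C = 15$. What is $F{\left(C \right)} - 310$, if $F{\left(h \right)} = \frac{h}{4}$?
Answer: $- \frac{1225}{4} \approx -306.25$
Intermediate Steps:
$F{\left(h \right)} = \frac{h}{4}$ ($F{\left(h \right)} = h \frac{1}{4} = \frac{h}{4}$)
$F{\left(C \right)} - 310 = \frac{1}{4} \cdot 15 - 310 = \frac{15}{4} - 310 = - \frac{1225}{4}$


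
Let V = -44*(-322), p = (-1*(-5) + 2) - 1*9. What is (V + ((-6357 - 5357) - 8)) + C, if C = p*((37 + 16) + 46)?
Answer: 2248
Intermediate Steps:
p = -2 (p = (5 + 2) - 9 = 7 - 9 = -2)
V = 14168
C = -198 (C = -2*((37 + 16) + 46) = -2*(53 + 46) = -2*99 = -198)
(V + ((-6357 - 5357) - 8)) + C = (14168 + ((-6357 - 5357) - 8)) - 198 = (14168 + (-11714 - 8)) - 198 = (14168 - 11722) - 198 = 2446 - 198 = 2248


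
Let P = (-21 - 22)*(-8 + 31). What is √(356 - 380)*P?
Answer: -1978*I*√6 ≈ -4845.1*I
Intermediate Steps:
P = -989 (P = -43*23 = -989)
√(356 - 380)*P = √(356 - 380)*(-989) = √(-24)*(-989) = (2*I*√6)*(-989) = -1978*I*√6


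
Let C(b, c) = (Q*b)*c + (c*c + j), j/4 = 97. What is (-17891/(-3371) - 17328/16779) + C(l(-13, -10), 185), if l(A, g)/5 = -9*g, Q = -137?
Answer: -214381943516444/18854003 ≈ -1.1371e+7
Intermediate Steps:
j = 388 (j = 4*97 = 388)
l(A, g) = -45*g (l(A, g) = 5*(-9*g) = -45*g)
C(b, c) = 388 + c² - 137*b*c (C(b, c) = (-137*b)*c + (c*c + 388) = -137*b*c + (c² + 388) = -137*b*c + (388 + c²) = 388 + c² - 137*b*c)
(-17891/(-3371) - 17328/16779) + C(l(-13, -10), 185) = (-17891/(-3371) - 17328/16779) + (388 + 185² - 137*(-45*(-10))*185) = (-17891*(-1/3371) - 17328*1/16779) + (388 + 34225 - 137*450*185) = (17891/3371 - 5776/5593) + (388 + 34225 - 11405250) = 80593467/18854003 - 11370637 = -214381943516444/18854003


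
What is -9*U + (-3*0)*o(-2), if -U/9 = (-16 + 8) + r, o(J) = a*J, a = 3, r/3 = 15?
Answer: 2997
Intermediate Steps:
r = 45 (r = 3*15 = 45)
o(J) = 3*J
U = -333 (U = -9*((-16 + 8) + 45) = -9*(-8 + 45) = -9*37 = -333)
-9*U + (-3*0)*o(-2) = -9*(-333) + (-3*0)*(3*(-2)) = 2997 + 0*(-6) = 2997 + 0 = 2997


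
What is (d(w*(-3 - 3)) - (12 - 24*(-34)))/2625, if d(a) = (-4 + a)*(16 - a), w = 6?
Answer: -2908/2625 ≈ -1.1078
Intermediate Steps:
(d(w*(-3 - 3)) - (12 - 24*(-34)))/2625 = ((-64 - (6*(-3 - 3))² + 20*(6*(-3 - 3))) - (12 - 24*(-34)))/2625 = ((-64 - (6*(-6))² + 20*(6*(-6))) - (12 + 816))*(1/2625) = ((-64 - 1*(-36)² + 20*(-36)) - 1*828)*(1/2625) = ((-64 - 1*1296 - 720) - 828)*(1/2625) = ((-64 - 1296 - 720) - 828)*(1/2625) = (-2080 - 828)*(1/2625) = -2908*1/2625 = -2908/2625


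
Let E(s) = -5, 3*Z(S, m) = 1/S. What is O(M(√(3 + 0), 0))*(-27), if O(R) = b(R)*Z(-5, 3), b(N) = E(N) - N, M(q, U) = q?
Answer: -9 - 9*√3/5 ≈ -12.118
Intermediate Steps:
Z(S, m) = 1/(3*S)
b(N) = -5 - N
O(R) = ⅓ + R/15 (O(R) = (-5 - R)*((⅓)/(-5)) = (-5 - R)*((⅓)*(-⅕)) = (-5 - R)*(-1/15) = ⅓ + R/15)
O(M(√(3 + 0), 0))*(-27) = (⅓ + √(3 + 0)/15)*(-27) = (⅓ + √3/15)*(-27) = -9 - 9*√3/5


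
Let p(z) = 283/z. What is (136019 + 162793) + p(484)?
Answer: 144625291/484 ≈ 2.9881e+5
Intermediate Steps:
(136019 + 162793) + p(484) = (136019 + 162793) + 283/484 = 298812 + 283*(1/484) = 298812 + 283/484 = 144625291/484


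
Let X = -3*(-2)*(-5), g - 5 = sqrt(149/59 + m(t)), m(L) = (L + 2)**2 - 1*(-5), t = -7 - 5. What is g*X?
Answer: -150 - 60*sqrt(93574)/59 ≈ -461.08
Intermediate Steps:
t = -12
m(L) = 5 + (2 + L)**2 (m(L) = (2 + L)**2 + 5 = 5 + (2 + L)**2)
g = 5 + 2*sqrt(93574)/59 (g = 5 + sqrt(149/59 + (5 + (2 - 12)**2)) = 5 + sqrt(149*(1/59) + (5 + (-10)**2)) = 5 + sqrt(149/59 + (5 + 100)) = 5 + sqrt(149/59 + 105) = 5 + sqrt(6344/59) = 5 + 2*sqrt(93574)/59 ≈ 15.369)
X = -30 (X = 6*(-5) = -30)
g*X = (5 + 2*sqrt(93574)/59)*(-30) = -150 - 60*sqrt(93574)/59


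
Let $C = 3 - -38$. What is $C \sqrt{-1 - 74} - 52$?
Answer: $-52 + 205 i \sqrt{3} \approx -52.0 + 355.07 i$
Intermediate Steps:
$C = 41$ ($C = 3 + 38 = 41$)
$C \sqrt{-1 - 74} - 52 = 41 \sqrt{-1 - 74} - 52 = 41 \sqrt{-75} - 52 = 41 \cdot 5 i \sqrt{3} - 52 = 205 i \sqrt{3} - 52 = -52 + 205 i \sqrt{3}$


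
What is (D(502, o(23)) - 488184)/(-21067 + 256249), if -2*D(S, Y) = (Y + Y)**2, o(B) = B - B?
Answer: -81364/39197 ≈ -2.0758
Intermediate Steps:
o(B) = 0
D(S, Y) = -2*Y**2 (D(S, Y) = -(Y + Y)**2/2 = -4*Y**2/2 = -2*Y**2)
(D(502, o(23)) - 488184)/(-21067 + 256249) = (-2*0**2 - 488184)/(-21067 + 256249) = (-2*0 - 488184)/235182 = (0 - 488184)*(1/235182) = -488184*1/235182 = -81364/39197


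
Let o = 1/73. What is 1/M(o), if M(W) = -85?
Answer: -1/85 ≈ -0.011765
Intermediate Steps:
o = 1/73 ≈ 0.013699
1/M(o) = 1/(-85) = -1/85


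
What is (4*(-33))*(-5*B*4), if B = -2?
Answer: -5280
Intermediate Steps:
(4*(-33))*(-5*B*4) = (4*(-33))*(-5*(-2)*4) = -1320*4 = -132*40 = -5280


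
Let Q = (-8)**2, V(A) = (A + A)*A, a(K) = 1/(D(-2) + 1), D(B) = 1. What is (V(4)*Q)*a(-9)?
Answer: 1024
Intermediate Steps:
a(K) = 1/2 (a(K) = 1/(1 + 1) = 1/2)
V(A) = 2*A**2 (V(A) = (2*A)*A = 2*A**2)
Q = 64
(V(4)*Q)*a(-9) = ((2*4**2)*64)*(1/2) = ((2*16)*64)*(1/2) = (32*64)*(1/2) = 2048*(1/2) = 1024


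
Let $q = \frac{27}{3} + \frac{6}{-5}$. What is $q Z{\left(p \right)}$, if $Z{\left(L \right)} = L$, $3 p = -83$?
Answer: $- \frac{1079}{5} \approx -215.8$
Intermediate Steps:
$p = - \frac{83}{3}$ ($p = \frac{1}{3} \left(-83\right) = - \frac{83}{3} \approx -27.667$)
$q = \frac{39}{5}$ ($q = 27 \cdot \frac{1}{3} + 6 \left(- \frac{1}{5}\right) = 9 - \frac{6}{5} = \frac{39}{5} \approx 7.8$)
$q Z{\left(p \right)} = \frac{39}{5} \left(- \frac{83}{3}\right) = - \frac{1079}{5}$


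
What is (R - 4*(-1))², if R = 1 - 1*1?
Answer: 16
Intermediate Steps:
R = 0 (R = 1 - 1 = 0)
(R - 4*(-1))² = (0 - 4*(-1))² = (0 + 4)² = 4² = 16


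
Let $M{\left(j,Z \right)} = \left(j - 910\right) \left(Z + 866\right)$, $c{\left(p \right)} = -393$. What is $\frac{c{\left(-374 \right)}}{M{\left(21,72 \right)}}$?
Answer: $\frac{393}{833882} \approx 0.00047129$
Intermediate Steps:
$M{\left(j,Z \right)} = \left(-910 + j\right) \left(866 + Z\right)$
$\frac{c{\left(-374 \right)}}{M{\left(21,72 \right)}} = - \frac{393}{-788060 - 65520 + 866 \cdot 21 + 72 \cdot 21} = - \frac{393}{-788060 - 65520 + 18186 + 1512} = - \frac{393}{-833882} = \left(-393\right) \left(- \frac{1}{833882}\right) = \frac{393}{833882}$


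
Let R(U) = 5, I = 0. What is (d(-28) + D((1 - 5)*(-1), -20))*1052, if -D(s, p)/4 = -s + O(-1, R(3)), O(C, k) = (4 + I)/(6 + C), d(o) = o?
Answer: -79952/5 ≈ -15990.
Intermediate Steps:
O(C, k) = 4/(6 + C) (O(C, k) = (4 + 0)/(6 + C) = 4/(6 + C))
D(s, p) = -16/5 + 4*s (D(s, p) = -4*(-s + 4/(6 - 1)) = -4*(-s + 4/5) = -4*(-s + 4*(⅕)) = -4*(-s + ⅘) = -4*(⅘ - s) = -16/5 + 4*s)
(d(-28) + D((1 - 5)*(-1), -20))*1052 = (-28 + (-16/5 + 4*((1 - 5)*(-1))))*1052 = (-28 + (-16/5 + 4*(-4*(-1))))*1052 = (-28 + (-16/5 + 4*4))*1052 = (-28 + (-16/5 + 16))*1052 = (-28 + 64/5)*1052 = -76/5*1052 = -79952/5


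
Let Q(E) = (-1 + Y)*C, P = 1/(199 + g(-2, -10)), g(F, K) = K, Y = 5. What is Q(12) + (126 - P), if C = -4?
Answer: 20789/189 ≈ 109.99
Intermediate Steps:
P = 1/189 (P = 1/(199 - 10) = 1/189 ≈ 0.0052910)
Q(E) = -16 (Q(E) = (-1 + 5)*(-4) = 4*(-4) = -16)
Q(12) + (126 - P) = -16 + (126 - 1*1/189) = -16 + (126 - 1/189) = -16 + 23813/189 = 20789/189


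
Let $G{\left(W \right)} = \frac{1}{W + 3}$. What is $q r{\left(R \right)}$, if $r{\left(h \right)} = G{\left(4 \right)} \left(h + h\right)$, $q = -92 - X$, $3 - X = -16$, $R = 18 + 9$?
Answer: $- \frac{5994}{7} \approx -856.29$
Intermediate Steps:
$R = 27$
$X = 19$ ($X = 3 - -16 = 3 + 16 = 19$)
$G{\left(W \right)} = \frac{1}{3 + W}$
$q = -111$ ($q = -92 - 19 = -111$)
$r{\left(h \right)} = \frac{2 h}{7}$ ($r{\left(h \right)} = \frac{h + h}{3 + 4} = \frac{2 h}{7}$)
$q r{\left(R \right)} = - 111 \cdot \frac{2}{7} \cdot 27 = \left(-111\right) \frac{54}{7} = - \frac{5994}{7}$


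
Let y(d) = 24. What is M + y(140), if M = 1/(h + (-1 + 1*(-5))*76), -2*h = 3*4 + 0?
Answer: 11087/462 ≈ 23.998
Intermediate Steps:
h = -6 (h = -(3*4 + 0)/2 = -(12 + 0)/2 = -½*12 = -6)
M = -1/462 (M = 1/(-6 + (-1 + 1*(-5))*76) = 1/(-6 + (-1 - 5)*76) = 1/(-6 - 6*76) = 1/(-6 - 456) = 1/(-462) = -1/462 ≈ -0.0021645)
M + y(140) = -1/462 + 24 = 11087/462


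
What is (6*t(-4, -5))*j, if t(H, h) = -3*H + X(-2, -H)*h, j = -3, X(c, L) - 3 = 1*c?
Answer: -126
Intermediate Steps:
X(c, L) = 3 + c (X(c, L) = 3 + 1*c = 3 + c)
t(H, h) = h - 3*H (t(H, h) = -3*H + (3 - 2)*h = -3*H + 1*h = -3*H + h = h - 3*H)
(6*t(-4, -5))*j = (6*(-5 - 3*(-4)))*(-3) = (6*(-5 + 12))*(-3) = (6*7)*(-3) = 42*(-3) = -126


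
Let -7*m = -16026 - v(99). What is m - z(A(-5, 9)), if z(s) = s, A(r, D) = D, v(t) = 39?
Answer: 2286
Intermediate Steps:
m = 2295 (m = -(-16026 - 1*39)/7 = -(-16026 - 39)/7 = -⅐*(-16065) = 2295)
m - z(A(-5, 9)) = 2295 - 1*9 = 2295 - 9 = 2286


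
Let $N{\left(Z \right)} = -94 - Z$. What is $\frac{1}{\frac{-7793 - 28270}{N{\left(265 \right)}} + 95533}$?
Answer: $\frac{359}{34332410} \approx 1.0457 \cdot 10^{-5}$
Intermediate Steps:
$\frac{1}{\frac{-7793 - 28270}{N{\left(265 \right)}} + 95533} = \frac{1}{\frac{-7793 - 28270}{-94 - 265} + 95533} = \frac{1}{- \frac{36063}{-359} + 95533} = \frac{1}{\left(-36063\right) \left(- \frac{1}{359}\right) + 95533} = \frac{1}{\frac{36063}{359} + 95533} = \frac{1}{\frac{34332410}{359}} = \frac{359}{34332410}$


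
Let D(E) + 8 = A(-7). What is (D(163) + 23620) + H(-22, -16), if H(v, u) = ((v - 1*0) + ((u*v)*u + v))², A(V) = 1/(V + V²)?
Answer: 1354104697/42 ≈ 3.2241e+7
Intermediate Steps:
D(E) = -335/42 (D(E) = -8 + 1/((-7)*(1 - 7)) = -8 - ⅐/(-6) = -8 - ⅐*(-⅙) = -8 + 1/42 = -335/42)
H(v, u) = (2*v + v*u²)² (H(v, u) = ((v + 0) + (v*u² + v))² = (v + (v + v*u²))² = (2*v + v*u²)²)
(D(163) + 23620) + H(-22, -16) = (-335/42 + 23620) + (-22)²*(2 + (-16)²)² = 991705/42 + 484*(2 + 256)² = 991705/42 + 484*258² = 991705/42 + 484*66564 = 991705/42 + 32216976 = 1354104697/42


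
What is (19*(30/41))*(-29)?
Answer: -16530/41 ≈ -403.17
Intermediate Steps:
(19*(30/41))*(-29) = (570/41)*(-29) = -16530/41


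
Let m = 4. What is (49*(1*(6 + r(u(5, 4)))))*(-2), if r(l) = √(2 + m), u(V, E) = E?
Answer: -588 - 98*√6 ≈ -828.05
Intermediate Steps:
r(l) = √6 (r(l) = √(2 + 4) = √6)
(49*(1*(6 + r(u(5, 4)))))*(-2) = (49*(1*(6 + √6)))*(-2) = (49*(6 + √6))*(-2) = (294 + 49*√6)*(-2) = -588 - 98*√6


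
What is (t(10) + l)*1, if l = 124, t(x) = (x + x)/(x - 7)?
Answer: 392/3 ≈ 130.67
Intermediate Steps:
t(x) = 2*x/(-7 + x) (t(x) = (2*x)/(-7 + x) = 2*x/(-7 + x))
(t(10) + l)*1 = (2*10/(-7 + 10) + 124)*1 = (2*10/3 + 124)*1 = (2*10*(⅓) + 124)*1 = (20/3 + 124)*1 = (392/3)*1 = 392/3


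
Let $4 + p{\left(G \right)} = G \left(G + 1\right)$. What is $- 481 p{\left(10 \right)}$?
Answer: $-50986$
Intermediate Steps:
$p{\left(G \right)} = -4 + G \left(1 + G\right)$ ($p{\left(G \right)} = -4 + G \left(G + 1\right) = -4 + G \left(1 + G\right)$)
$- 481 p{\left(10 \right)} = - 481 \left(-4 + 10 + 10^{2}\right) = - 481 \left(-4 + 10 + 100\right) = \left(-481\right) 106 = -50986$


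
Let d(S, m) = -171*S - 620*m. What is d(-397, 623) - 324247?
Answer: -642620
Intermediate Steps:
d(S, m) = -620*m - 171*S
d(-397, 623) - 324247 = (-620*623 - 171*(-397)) - 324247 = (-386260 + 67887) - 324247 = -318373 - 324247 = -642620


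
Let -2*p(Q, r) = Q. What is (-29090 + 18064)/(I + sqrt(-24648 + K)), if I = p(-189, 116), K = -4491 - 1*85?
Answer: -4167828/152617 + 88208*I*sqrt(7306)/152617 ≈ -27.309 + 49.402*I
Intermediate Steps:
p(Q, r) = -Q/2
K = -4576 (K = -4491 - 85 = -4576)
I = 189/2 (I = -1/2*(-189) = 189/2 ≈ 94.500)
(-29090 + 18064)/(I + sqrt(-24648 + K)) = (-29090 + 18064)/(189/2 + sqrt(-24648 - 4576)) = -11026/(189/2 + sqrt(-29224)) = -11026/(189/2 + 2*I*sqrt(7306))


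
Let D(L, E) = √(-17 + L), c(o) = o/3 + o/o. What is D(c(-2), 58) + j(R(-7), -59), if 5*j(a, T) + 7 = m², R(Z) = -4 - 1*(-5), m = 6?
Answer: 29/5 + 5*I*√6/3 ≈ 5.8 + 4.0825*I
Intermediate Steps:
R(Z) = 1 (R(Z) = -4 + 5 = 1)
j(a, T) = 29/5 (j(a, T) = -7/5 + (⅕)*6² = -7/5 + (⅕)*36 = -7/5 + 36/5 = 29/5)
c(o) = 1 + o/3 (c(o) = o*(⅓) + 1 = o/3 + 1 = 1 + o/3)
D(c(-2), 58) + j(R(-7), -59) = √(-17 + (1 + (⅓)*(-2))) + 29/5 = √(-17 + (1 - ⅔)) + 29/5 = √(-17 + ⅓) + 29/5 = √(-50/3) + 29/5 = 5*I*√6/3 + 29/5 = 29/5 + 5*I*√6/3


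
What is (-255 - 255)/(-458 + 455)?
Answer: 170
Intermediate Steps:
(-255 - 255)/(-458 + 455) = -510/(-3) = -510*(-⅓) = 170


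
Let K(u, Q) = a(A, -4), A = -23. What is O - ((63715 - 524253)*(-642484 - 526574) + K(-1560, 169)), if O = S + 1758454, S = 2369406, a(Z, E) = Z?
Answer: -538391505321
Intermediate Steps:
K(u, Q) = -23
O = 4127860 (O = 2369406 + 1758454 = 4127860)
O - ((63715 - 524253)*(-642484 - 526574) + K(-1560, 169)) = 4127860 - ((63715 - 524253)*(-642484 - 526574) - 23) = 4127860 - (-460538*(-1169058) - 23) = 4127860 - (538395633204 - 23) = 4127860 - 1*538395633181 = 4127860 - 538395633181 = -538391505321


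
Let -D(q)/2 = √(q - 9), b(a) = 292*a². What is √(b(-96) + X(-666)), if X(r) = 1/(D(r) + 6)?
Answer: √(2691072 + 1/(6 - 30*I*√3)) ≈ 1640.4 + 0.e-5*I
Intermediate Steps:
D(q) = -2*√(-9 + q) (D(q) = -2*√(q - 9) = -2*√(-9 + q))
X(r) = 1/(6 - 2*√(-9 + r)) (X(r) = 1/(-2*√(-9 + r) + 6) = 1/(6 - 2*√(-9 + r)))
√(b(-96) + X(-666)) = √(292*(-96)² - 1/(-6 + 2*√(-9 - 666))) = √(292*9216 - 1/(-6 + 2*√(-675))) = √(2691072 - 1/(-6 + 2*(15*I*√3))) = √(2691072 - 1/(-6 + 30*I*√3))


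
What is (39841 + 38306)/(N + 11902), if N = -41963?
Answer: -78147/30061 ≈ -2.5996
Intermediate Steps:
(39841 + 38306)/(N + 11902) = (39841 + 38306)/(-41963 + 11902) = 78147/(-30061) = 78147*(-1/30061) = -78147/30061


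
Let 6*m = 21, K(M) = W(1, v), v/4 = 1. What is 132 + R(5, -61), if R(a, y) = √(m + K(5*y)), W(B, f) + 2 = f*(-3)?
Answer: 132 + I*√42/2 ≈ 132.0 + 3.2404*I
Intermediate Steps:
v = 4 (v = 4*1 = 4)
W(B, f) = -2 - 3*f (W(B, f) = -2 + f*(-3) = -2 - 3*f)
K(M) = -14 (K(M) = -2 - 3*4 = -2 - 12 = -14)
m = 7/2 (m = (⅙)*21 = 7/2 ≈ 3.5000)
R(a, y) = I*√42/2 (R(a, y) = √(7/2 - 14) = √(-21/2) = I*√42/2)
132 + R(5, -61) = 132 + I*√42/2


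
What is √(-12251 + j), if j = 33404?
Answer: √21153 ≈ 145.44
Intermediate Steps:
√(-12251 + j) = √(-12251 + 33404) = √21153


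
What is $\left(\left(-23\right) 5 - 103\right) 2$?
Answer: $-436$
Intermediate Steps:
$\left(\left(-23\right) 5 - 103\right) 2 = \left(-115 - 103\right) 2 = \left(-218\right) 2 = -436$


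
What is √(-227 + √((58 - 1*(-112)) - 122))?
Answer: √(-227 + 4*√3) ≈ 14.835*I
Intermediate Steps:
√(-227 + √((58 - 1*(-112)) - 122)) = √(-227 + √((58 + 112) - 122)) = √(-227 + √(170 - 122)) = √(-227 + √48) = √(-227 + 4*√3)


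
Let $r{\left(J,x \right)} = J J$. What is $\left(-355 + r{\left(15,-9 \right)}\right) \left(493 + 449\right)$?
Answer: $-122460$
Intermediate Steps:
$r{\left(J,x \right)} = J^{2}$
$\left(-355 + r{\left(15,-9 \right)}\right) \left(493 + 449\right) = \left(-355 + 15^{2}\right) \left(493 + 449\right) = \left(-355 + 225\right) 942 = \left(-130\right) 942 = -122460$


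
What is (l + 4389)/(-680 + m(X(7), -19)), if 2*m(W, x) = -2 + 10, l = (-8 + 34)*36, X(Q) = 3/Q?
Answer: -5325/676 ≈ -7.8772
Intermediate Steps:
l = 936 (l = 26*36 = 936)
m(W, x) = 4 (m(W, x) = (-2 + 10)/2 = (½)*8 = 4)
(l + 4389)/(-680 + m(X(7), -19)) = (936 + 4389)/(-680 + 4) = 5325/(-676) = 5325*(-1/676) = -5325/676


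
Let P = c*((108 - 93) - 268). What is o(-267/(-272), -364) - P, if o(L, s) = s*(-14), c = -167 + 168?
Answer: 5349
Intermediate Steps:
c = 1
o(L, s) = -14*s
P = -253 (P = 1*((108 - 93) - 268) = 1*(15 - 268) = 1*(-253) = -253)
o(-267/(-272), -364) - P = -14*(-364) - 1*(-253) = 5096 + 253 = 5349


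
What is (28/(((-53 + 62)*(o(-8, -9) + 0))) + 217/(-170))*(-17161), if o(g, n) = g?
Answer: 21863114/765 ≈ 28579.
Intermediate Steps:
(28/(((-53 + 62)*(o(-8, -9) + 0))) + 217/(-170))*(-17161) = (28/(((-53 + 62)*(-8 + 0))) + 217/(-170))*(-17161) = (28/((9*(-8))) + 217*(-1/170))*(-17161) = (28/(-72) - 217/170)*(-17161) = (28*(-1/72) - 217/170)*(-17161) = (-7/18 - 217/170)*(-17161) = -1274/765*(-17161) = 21863114/765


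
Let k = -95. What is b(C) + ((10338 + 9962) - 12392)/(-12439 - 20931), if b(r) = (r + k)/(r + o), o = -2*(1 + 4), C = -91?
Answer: 2704056/1685185 ≈ 1.6046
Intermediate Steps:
o = -10 (o = -2*5 = -10)
b(r) = (-95 + r)/(-10 + r) (b(r) = (r - 95)/(r - 10) = (-95 + r)/(-10 + r))
b(C) + ((10338 + 9962) - 12392)/(-12439 - 20931) = (-95 - 91)/(-10 - 91) + ((10338 + 9962) - 12392)/(-12439 - 20931) = -186/(-101) + (20300 - 12392)/(-33370) = -1/101*(-186) + 7908*(-1/33370) = 186/101 - 3954/16685 = 2704056/1685185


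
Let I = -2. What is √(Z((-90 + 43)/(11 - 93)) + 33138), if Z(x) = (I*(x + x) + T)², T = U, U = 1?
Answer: √55707787/41 ≈ 182.04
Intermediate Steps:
T = 1
Z(x) = (1 - 4*x)² (Z(x) = (-2*(x + x) + 1)² = (-4*x + 1)² = (1 - 4*x)²)
√(Z((-90 + 43)/(11 - 93)) + 33138) = √((-1 + 4*((-90 + 43)/(11 - 93)))² + 33138) = √((-1 + 4*(-47/(-82)))² + 33138) = √((-1 + 4*(-47*(-1/82)))² + 33138) = √((-1 + 4*(47/82))² + 33138) = √((-1 + 94/41)² + 33138) = √((53/41)² + 33138) = √(2809/1681 + 33138) = √(55707787/1681) = √55707787/41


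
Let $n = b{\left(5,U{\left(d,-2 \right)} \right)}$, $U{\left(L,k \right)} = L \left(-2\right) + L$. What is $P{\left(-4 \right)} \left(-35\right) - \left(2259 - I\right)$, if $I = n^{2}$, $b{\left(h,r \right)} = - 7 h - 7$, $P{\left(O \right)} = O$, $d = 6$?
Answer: $-355$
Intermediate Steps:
$U{\left(L,k \right)} = - L$ ($U{\left(L,k \right)} = - 2 L + L = - L$)
$b{\left(h,r \right)} = -7 - 7 h$
$n = -42$ ($n = -7 - 35 = -42$)
$I = 1764$ ($I = \left(-42\right)^{2} = 1764$)
$P{\left(-4 \right)} \left(-35\right) - \left(2259 - I\right) = \left(-4\right) \left(-35\right) - \left(2259 - 1764\right) = 140 - \left(2259 - 1764\right) = 140 - 495 = -355$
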